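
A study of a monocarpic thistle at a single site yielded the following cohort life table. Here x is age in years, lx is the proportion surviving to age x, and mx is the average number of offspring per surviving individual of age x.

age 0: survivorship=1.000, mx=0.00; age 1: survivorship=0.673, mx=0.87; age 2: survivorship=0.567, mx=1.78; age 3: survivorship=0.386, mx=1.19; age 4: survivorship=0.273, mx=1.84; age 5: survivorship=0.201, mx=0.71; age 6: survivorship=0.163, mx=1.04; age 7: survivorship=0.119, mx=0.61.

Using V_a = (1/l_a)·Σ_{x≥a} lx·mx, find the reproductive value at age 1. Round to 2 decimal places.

4.37

lx·mx for x ≥ 1: 0.58551, 1.00926, 0.45934, 0.50232, 0.14271, 0.16952, 0.07259 → sum = 2.94125
V_1 = 2.94125 / l_1 = 2.94125 / 0.673 = 4.370357… → 4.37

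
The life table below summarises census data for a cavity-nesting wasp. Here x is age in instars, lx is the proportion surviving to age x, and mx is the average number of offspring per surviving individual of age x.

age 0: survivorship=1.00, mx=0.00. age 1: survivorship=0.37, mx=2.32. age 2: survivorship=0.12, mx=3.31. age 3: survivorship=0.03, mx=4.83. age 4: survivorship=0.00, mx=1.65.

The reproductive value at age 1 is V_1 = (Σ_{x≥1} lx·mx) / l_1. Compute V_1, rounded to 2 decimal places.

lx·mx for x ≥ 1: 0.8584, 0.3972, 0.1449, 0 → sum = 1.4005
V_1 = 1.4005 / l_1 = 1.4005 / 0.37 = 3.785135… → 3.79

3.79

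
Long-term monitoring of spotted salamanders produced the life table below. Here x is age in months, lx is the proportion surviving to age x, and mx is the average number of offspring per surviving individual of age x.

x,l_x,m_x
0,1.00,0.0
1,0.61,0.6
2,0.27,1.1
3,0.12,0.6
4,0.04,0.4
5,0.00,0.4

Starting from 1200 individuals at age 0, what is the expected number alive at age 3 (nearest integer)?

144

Expected survivors = N0 · l_3 = 1200 × 0.12 = 144 → 144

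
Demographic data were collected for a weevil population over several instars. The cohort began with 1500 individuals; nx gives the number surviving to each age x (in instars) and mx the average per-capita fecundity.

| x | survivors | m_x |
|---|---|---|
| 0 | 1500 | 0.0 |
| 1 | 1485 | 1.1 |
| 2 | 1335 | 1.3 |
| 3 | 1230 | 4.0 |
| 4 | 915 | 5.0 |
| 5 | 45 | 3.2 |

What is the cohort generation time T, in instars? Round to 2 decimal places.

lx = nx/n0 = nx/1500: 1, 0.99, 0.89, 0.82, 0.61, 0.03
lx·mx: 0, 1.089, 1.157, 3.28, 3.05, 0.096 → R0 = 8.672
x·lx·mx: 0, 1.089, 2.314, 9.84, 12.2, 0.48 → Σ = 25.923
T = 25.923 / 8.672 = 2.989276… → 2.99

2.99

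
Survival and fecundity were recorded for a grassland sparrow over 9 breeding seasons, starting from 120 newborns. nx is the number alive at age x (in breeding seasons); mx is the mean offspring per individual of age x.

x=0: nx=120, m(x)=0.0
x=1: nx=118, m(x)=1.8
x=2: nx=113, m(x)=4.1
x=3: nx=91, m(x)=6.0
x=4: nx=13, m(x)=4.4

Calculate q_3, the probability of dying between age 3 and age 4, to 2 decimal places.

lx = nx/n0 = nx/120: 1, 0.98333…, 0.94167…, 0.75833…, 0.10833…
q_3 = (l_3 − l_4) / l_3 = (0.758333… − 0.108333…) / 0.758333…
     = 0.65… / 0.758333… = 0.857143… → 0.86

0.86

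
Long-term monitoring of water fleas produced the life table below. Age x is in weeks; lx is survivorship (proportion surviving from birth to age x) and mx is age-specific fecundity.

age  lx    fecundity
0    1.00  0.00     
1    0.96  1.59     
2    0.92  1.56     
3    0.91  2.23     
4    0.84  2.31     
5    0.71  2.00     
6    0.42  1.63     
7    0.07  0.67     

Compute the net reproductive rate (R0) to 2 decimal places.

lx·mx by age: 0, 1.5264, 1.4352, 2.0293, 1.9404, 1.42, 0.6846, 0.0469
R0 = Σ lx·mx = 9.0828 → 9.08

9.08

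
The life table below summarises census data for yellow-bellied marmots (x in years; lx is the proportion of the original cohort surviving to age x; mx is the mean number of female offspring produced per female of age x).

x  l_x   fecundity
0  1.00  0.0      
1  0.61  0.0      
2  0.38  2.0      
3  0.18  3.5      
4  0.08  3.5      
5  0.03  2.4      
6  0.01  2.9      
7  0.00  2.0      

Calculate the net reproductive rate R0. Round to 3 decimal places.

lx·mx by age: 0, 0, 0.76, 0.63, 0.28, 0.072, 0.029, 0
R0 = Σ lx·mx = 1.771 → 1.771

1.771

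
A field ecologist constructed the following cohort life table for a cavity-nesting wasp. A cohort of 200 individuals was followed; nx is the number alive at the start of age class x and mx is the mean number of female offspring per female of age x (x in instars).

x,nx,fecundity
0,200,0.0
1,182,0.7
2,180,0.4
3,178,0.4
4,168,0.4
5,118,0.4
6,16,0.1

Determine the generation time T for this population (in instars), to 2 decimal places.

lx = nx/n0 = nx/200: 1, 0.91, 0.9, 0.89, 0.84, 0.59, 0.08
lx·mx: 0, 0.637, 0.36, 0.356, 0.336, 0.236, 0.008 → R0 = 1.933
x·lx·mx: 0, 0.637, 0.72, 1.068, 1.344, 1.18, 0.048 → Σ = 4.997
T = 4.997 / 1.933 = 2.585101… → 2.59

2.59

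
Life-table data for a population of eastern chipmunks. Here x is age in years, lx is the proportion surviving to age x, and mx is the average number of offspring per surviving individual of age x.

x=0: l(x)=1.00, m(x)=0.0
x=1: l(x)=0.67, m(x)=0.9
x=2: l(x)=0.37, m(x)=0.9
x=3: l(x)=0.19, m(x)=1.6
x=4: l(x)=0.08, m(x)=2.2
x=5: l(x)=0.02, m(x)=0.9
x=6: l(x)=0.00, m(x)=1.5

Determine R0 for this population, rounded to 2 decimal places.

lx·mx by age: 0, 0.603, 0.333, 0.304, 0.176, 0.018, 0
R0 = Σ lx·mx = 1.434 → 1.43

1.43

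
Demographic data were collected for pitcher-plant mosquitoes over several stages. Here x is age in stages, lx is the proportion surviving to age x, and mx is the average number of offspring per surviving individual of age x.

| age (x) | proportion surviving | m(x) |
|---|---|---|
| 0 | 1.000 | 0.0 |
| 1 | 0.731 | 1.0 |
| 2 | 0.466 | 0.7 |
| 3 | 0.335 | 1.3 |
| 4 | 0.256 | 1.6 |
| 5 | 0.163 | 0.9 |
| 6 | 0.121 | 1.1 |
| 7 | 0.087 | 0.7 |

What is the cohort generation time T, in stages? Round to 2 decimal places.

lx·mx: 0, 0.731, 0.3262, 0.4355, 0.4096, 0.1467, 0.1331, 0.0609 → R0 = 2.243
x·lx·mx: 0, 0.731, 0.6524, 1.3065, 1.6384, 0.7335, 0.7986, 0.4263 → Σ = 6.2867
T = 6.2867 / 2.243 = 2.802809… → 2.80

2.80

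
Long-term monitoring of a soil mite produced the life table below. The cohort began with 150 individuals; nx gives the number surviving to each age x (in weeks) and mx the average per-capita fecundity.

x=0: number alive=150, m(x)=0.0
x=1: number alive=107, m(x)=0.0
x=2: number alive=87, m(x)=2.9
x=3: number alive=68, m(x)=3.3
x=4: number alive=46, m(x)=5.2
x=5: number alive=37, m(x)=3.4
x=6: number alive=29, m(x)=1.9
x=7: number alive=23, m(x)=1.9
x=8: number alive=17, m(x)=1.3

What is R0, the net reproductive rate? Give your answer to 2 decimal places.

6.42

lx = nx/n0 = nx/150: 1, 0.71333…, 0.58, 0.45333…, 0.30667…, 0.24667…, 0.19333…, 0.15333…, 0.11333…
lx·mx by age: 0, 0, 1.682, 1.496…, 1.594667…, 0.838667…, 0.367333…, 0.291333…, 0.147333…
R0 = Σ lx·mx = 6.417333… → 6.42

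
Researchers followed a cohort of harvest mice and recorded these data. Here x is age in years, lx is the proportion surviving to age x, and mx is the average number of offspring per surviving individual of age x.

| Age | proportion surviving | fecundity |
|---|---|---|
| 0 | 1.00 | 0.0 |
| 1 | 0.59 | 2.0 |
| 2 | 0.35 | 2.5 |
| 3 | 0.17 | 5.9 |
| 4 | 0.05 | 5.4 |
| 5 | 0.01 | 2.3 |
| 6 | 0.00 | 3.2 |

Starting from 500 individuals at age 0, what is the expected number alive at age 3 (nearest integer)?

85

Expected survivors = N0 · l_3 = 500 × 0.17 = 85 → 85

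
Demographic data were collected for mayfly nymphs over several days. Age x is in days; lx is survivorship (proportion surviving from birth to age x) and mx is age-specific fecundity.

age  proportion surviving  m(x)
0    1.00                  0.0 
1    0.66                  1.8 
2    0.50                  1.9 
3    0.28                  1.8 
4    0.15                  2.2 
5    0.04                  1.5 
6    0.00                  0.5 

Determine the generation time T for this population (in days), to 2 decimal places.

2.05

lx·mx: 0, 1.188, 0.95, 0.504, 0.33, 0.06, 0 → R0 = 3.032
x·lx·mx: 0, 1.188, 1.9, 1.512, 1.32, 0.3, 0 → Σ = 6.22
T = 6.22 / 3.032 = 2.051451… → 2.05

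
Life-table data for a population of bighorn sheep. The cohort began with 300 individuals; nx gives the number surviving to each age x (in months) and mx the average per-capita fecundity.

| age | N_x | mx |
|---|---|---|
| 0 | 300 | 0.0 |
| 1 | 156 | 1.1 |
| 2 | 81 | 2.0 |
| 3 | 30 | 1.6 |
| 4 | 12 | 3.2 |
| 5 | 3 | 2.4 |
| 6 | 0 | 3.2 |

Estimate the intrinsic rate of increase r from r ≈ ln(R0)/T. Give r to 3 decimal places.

lx = nx/n0 = nx/300: 1, 0.52, 0.27, 0.1, 0.04, 0.01, 0
R0 = Σ lx·mx = 0 + 0.572 + 0.54 + 0.16 + 0.128 + 0.024 + 0 = 1.424
Σ x·lx·mx = 2.764; T = 2.764/1.424 = 1.94101…
r ≈ ln(R0)/T = ln(1.424)/1.94101… = 0.18211… → 0.182

0.182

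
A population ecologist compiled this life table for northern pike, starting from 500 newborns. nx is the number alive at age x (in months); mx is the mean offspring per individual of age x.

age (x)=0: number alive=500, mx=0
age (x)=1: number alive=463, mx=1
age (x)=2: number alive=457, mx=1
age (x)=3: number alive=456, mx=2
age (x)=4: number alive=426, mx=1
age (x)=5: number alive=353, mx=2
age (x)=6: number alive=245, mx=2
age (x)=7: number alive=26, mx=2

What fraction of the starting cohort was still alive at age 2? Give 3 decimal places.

0.914

l_2 = n_2/n_0 = 457/500 = 0.914 → 0.914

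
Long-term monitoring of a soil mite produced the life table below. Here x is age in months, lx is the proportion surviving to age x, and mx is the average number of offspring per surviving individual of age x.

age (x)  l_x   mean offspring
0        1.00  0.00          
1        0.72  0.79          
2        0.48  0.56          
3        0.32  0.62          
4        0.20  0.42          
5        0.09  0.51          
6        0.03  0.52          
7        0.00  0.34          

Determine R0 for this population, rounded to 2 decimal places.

lx·mx by age: 0, 0.5688, 0.2688, 0.1984, 0.084, 0.0459, 0.0156, 0
R0 = Σ lx·mx = 1.1815 → 1.18

1.18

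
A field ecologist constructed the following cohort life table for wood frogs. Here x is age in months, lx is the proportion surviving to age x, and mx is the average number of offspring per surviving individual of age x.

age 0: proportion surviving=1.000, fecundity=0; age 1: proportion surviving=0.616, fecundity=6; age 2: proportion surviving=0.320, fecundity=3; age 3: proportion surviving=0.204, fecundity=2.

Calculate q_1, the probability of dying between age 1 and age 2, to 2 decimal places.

0.48

q_1 = (l_1 − l_2) / l_1 = (0.616 − 0.32) / 0.616
     = 0.296 / 0.616 = 0.480519… → 0.48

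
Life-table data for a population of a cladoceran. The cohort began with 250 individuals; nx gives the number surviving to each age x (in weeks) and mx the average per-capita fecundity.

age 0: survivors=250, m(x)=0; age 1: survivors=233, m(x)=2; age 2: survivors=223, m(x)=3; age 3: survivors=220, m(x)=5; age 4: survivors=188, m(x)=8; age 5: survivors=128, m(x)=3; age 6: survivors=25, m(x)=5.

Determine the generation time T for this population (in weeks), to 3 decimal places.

3.246

lx = nx/n0 = nx/250: 1, 0.932, 0.892, 0.88, 0.752, 0.512, 0.1
lx·mx: 0, 1.864, 2.676, 4.4, 6.016, 1.536, 0.5 → R0 = 16.992
x·lx·mx: 0, 1.864, 5.352, 13.2, 24.064, 7.68, 3 → Σ = 55.16
T = 55.16 / 16.992 = 3.246234… → 3.246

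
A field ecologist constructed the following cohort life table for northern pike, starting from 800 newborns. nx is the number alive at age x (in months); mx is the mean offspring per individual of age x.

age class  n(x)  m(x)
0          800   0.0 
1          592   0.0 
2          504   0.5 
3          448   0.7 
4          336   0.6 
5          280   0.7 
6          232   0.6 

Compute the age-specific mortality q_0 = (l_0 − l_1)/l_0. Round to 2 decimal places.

lx = nx/n0 = nx/800: 1, 0.74, 0.63, 0.56, 0.42, 0.35, 0.29
q_0 = (l_0 − l_1) / l_0 = (1 − 0.74) / 1
     = 0.26 / 1 = 0.26 → 0.26

0.26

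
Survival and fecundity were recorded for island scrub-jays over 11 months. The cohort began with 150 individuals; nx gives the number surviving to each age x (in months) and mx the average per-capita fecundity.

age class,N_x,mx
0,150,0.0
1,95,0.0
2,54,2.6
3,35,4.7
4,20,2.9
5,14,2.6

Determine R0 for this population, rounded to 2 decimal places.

2.66

lx = nx/n0 = nx/150: 1, 0.63333…, 0.36, 0.23333…, 0.13333…, 0.09333…
lx·mx by age: 0, 0, 0.936, 1.096667…, 0.386667…, 0.242667…
R0 = Σ lx·mx = 2.662… → 2.66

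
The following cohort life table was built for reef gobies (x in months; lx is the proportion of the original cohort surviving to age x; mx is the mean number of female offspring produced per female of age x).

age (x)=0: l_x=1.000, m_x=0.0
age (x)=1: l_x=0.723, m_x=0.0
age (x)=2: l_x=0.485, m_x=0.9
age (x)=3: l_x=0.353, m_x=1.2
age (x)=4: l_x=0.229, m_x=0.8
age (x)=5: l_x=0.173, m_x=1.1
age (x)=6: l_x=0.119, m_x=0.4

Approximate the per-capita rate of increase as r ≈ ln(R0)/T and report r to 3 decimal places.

R0 = Σ lx·mx = 0 + 0 + 0.4365 + 0.4236 + 0.1832 + 0.1903 + 0.0476 = 1.2812
Σ x·lx·mx = 4.1137; T = 4.1137/1.2812 = 3.21082…
r ≈ ln(R0)/T = ln(1.2812)/3.21082… = 0.07718… → 0.077

0.077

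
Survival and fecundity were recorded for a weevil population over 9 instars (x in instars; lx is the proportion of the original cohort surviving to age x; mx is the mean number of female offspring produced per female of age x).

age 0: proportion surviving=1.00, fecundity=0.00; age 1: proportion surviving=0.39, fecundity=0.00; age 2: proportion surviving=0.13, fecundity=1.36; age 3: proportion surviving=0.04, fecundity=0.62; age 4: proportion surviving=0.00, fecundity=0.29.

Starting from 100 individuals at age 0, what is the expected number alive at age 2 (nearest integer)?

Expected survivors = N0 · l_2 = 100 × 0.13 = 13 → 13

13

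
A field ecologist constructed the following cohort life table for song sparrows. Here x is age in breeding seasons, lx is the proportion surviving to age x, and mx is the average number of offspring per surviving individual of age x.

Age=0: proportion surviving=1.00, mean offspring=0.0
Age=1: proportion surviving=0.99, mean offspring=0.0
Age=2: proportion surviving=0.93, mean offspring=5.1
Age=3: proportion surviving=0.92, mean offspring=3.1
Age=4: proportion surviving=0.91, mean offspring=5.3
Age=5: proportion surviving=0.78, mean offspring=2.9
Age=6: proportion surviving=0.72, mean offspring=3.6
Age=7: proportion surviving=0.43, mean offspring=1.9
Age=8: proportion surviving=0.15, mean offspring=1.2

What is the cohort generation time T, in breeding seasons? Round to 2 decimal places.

lx·mx: 0, 0, 4.743, 2.852, 4.823, 2.262, 2.592, 0.817, 0.18 → R0 = 18.269
x·lx·mx: 0, 0, 9.486, 8.556, 19.292, 11.31, 15.552, 5.719, 1.44 → Σ = 71.355
T = 71.355 / 18.269 = 3.905797… → 3.91

3.91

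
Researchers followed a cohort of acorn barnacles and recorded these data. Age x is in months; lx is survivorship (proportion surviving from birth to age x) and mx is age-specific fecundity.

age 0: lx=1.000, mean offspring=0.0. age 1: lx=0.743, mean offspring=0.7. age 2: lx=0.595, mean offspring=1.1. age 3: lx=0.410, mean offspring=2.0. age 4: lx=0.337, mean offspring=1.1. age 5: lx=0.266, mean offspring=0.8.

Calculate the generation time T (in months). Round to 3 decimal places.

lx·mx: 0, 0.5201, 0.6545, 0.82, 0.3707, 0.2128 → R0 = 2.5781
x·lx·mx: 0, 0.5201, 1.309, 2.46, 1.4828, 1.064 → Σ = 6.8359
T = 6.8359 / 2.5781 = 2.651526… → 2.652

2.652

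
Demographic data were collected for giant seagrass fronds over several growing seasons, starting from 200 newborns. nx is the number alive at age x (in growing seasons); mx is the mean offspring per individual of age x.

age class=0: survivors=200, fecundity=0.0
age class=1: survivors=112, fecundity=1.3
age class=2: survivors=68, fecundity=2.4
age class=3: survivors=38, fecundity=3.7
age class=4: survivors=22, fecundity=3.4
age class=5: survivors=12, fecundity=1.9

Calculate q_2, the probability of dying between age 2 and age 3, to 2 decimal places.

0.44

lx = nx/n0 = nx/200: 1, 0.56, 0.34, 0.19, 0.11, 0.06
q_2 = (l_2 − l_3) / l_2 = (0.34 − 0.19) / 0.34
     = 0.15 / 0.34 = 0.441176… → 0.44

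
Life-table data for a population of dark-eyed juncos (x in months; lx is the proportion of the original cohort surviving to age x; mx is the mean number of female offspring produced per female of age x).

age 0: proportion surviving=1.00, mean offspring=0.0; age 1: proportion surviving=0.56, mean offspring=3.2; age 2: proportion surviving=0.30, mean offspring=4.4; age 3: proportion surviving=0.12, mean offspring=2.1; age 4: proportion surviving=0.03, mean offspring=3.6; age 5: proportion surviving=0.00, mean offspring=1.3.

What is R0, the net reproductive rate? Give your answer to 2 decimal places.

lx·mx by age: 0, 1.792, 1.32, 0.252, 0.108, 0
R0 = Σ lx·mx = 3.472 → 3.47

3.47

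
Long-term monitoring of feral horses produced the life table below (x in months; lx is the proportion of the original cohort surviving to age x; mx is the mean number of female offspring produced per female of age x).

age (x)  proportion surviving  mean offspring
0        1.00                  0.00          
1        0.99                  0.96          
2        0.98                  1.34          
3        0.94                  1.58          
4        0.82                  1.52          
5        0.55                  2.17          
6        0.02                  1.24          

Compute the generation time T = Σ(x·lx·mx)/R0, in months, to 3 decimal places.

3.079

lx·mx: 0, 0.9504, 1.3132, 1.4852, 1.2464, 1.1935, 0.0248 → R0 = 6.2135
x·lx·mx: 0, 0.9504, 2.6264, 4.4556, 4.9856, 5.9675, 0.1488 → Σ = 19.1343
T = 19.1343 / 6.2135 = 3.079472… → 3.079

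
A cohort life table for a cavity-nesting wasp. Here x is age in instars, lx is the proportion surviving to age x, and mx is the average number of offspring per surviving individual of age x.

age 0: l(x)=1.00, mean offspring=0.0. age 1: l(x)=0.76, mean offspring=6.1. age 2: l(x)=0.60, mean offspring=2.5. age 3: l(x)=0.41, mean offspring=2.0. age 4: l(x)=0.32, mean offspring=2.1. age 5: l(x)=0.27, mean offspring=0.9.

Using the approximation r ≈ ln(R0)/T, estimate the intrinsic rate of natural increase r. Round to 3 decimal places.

1.160

R0 = Σ lx·mx = 0 + 4.636 + 1.5 + 0.82 + 0.672 + 0.243 = 7.871
Σ x·lx·mx = 13.999; T = 13.999/7.871 = 1.77855…
r ≈ ln(R0)/T = ln(7.871)/1.77855… = 1.16004… → 1.160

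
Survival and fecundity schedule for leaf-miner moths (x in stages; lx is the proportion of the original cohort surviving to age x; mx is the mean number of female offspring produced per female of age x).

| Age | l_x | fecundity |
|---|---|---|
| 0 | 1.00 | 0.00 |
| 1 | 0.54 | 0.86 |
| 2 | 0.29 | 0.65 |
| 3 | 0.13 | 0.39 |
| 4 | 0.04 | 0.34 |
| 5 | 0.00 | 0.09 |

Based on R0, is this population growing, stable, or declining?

R0 = Σ lx·mx = 0 + 0.4644 + 0.1885 + 0.0507 + 0.0136 + 0 = 0.7172
R0 < 1, so the population is declining.

declining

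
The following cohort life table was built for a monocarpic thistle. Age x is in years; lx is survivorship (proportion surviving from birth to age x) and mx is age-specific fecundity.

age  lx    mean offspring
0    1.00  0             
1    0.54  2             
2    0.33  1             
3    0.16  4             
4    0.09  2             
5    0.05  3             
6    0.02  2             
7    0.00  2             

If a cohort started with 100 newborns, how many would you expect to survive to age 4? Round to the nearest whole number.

Expected survivors = N0 · l_4 = 100 × 0.09 = 9 → 9

9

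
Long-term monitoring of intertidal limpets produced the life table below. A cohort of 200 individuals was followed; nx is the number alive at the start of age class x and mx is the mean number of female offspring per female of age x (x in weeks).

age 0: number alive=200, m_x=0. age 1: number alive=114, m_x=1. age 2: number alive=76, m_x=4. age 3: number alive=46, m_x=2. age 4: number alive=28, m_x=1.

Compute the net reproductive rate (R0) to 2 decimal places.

lx = nx/n0 = nx/200: 1, 0.57, 0.38, 0.23, 0.14
lx·mx by age: 0, 0.57, 1.52, 0.46, 0.14
R0 = Σ lx·mx = 2.69 → 2.69

2.69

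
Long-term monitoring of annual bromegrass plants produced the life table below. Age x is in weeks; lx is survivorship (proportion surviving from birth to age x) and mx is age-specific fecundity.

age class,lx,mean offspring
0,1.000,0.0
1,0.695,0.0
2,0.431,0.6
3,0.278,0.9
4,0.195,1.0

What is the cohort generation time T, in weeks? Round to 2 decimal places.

lx·mx: 0, 0, 0.2586, 0.2502, 0.195 → R0 = 0.7038
x·lx·mx: 0, 0, 0.5172, 0.7506, 0.78 → Σ = 2.0478
T = 2.0478 / 0.7038 = 2.909633… → 2.91

2.91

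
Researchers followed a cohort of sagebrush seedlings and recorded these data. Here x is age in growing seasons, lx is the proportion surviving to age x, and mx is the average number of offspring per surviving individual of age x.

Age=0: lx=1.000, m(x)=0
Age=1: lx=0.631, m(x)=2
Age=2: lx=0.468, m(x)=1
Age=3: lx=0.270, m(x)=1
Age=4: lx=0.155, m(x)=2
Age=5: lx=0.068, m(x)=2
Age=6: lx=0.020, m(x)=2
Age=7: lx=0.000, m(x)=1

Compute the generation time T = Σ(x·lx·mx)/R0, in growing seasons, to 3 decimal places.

2.079

lx·mx: 0, 1.262, 0.468, 0.27, 0.31, 0.136, 0.04, 0 → R0 = 2.486
x·lx·mx: 0, 1.262, 0.936, 0.81, 1.24, 0.68, 0.24, 0 → Σ = 5.168
T = 5.168 / 2.486 = 2.078842… → 2.079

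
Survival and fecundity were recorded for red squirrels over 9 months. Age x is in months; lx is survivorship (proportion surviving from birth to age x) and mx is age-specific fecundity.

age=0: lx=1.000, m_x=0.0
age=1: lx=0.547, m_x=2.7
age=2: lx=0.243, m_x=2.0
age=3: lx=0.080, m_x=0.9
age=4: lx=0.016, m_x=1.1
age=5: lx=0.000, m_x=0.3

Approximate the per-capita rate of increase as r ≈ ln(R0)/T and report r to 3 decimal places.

R0 = Σ lx·mx = 0 + 1.4769 + 0.486 + 0.072 + 0.0176 + 0 = 2.0525
Σ x·lx·mx = 2.7353; T = 2.7353/2.0525 = 1.33267…
r ≈ ln(R0)/T = ln(2.0525)/1.33267… = 0.53956… → 0.540

0.540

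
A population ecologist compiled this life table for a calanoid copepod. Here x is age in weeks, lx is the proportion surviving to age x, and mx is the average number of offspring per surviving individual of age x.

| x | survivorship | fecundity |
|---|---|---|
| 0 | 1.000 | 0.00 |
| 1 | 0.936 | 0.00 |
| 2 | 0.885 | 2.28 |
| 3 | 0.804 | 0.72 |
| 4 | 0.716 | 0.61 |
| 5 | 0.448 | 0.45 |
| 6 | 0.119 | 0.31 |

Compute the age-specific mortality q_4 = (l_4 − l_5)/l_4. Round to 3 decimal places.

q_4 = (l_4 − l_5) / l_4 = (0.716 − 0.448) / 0.716
     = 0.268 / 0.716 = 0.374302… → 0.374

0.374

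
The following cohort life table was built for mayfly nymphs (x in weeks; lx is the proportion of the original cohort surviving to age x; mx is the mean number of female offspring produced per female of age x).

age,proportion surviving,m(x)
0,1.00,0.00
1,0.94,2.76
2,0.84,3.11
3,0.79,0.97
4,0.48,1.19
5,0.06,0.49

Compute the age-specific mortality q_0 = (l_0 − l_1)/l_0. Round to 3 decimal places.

0.060

q_0 = (l_0 − l_1) / l_0 = (1 − 0.94) / 1
     = 0.06 / 1 = 0.06 → 0.060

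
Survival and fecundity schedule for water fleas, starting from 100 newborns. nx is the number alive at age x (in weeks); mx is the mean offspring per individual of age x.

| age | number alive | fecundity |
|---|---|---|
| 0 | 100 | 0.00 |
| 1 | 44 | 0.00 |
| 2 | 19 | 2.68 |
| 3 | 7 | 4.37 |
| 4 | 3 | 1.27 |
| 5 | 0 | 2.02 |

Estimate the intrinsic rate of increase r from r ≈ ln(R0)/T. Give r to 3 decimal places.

lx = nx/n0 = nx/100: 1, 0.44, 0.19, 0.07, 0.03, 0
R0 = Σ lx·mx = 0 + 0 + 0.5092 + 0.3059 + 0.0381 + 0 = 0.8532
Σ x·lx·mx = 2.0885; T = 2.0885/0.8532 = 2.44784…
r ≈ ln(R0)/T = ln(0.8532)/2.44784… = -0.06486… → -0.065

-0.065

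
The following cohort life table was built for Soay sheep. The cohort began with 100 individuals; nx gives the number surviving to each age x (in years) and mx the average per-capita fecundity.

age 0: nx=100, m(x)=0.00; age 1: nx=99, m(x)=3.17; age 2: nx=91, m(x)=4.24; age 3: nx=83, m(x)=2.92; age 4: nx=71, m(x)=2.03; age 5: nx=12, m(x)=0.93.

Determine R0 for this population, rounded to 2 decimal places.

lx = nx/n0 = nx/100: 1, 0.99, 0.91, 0.83, 0.71, 0.12
lx·mx by age: 0, 3.1383, 3.8584, 2.4236, 1.4413, 0.1116
R0 = Σ lx·mx = 10.9732 → 10.97

10.97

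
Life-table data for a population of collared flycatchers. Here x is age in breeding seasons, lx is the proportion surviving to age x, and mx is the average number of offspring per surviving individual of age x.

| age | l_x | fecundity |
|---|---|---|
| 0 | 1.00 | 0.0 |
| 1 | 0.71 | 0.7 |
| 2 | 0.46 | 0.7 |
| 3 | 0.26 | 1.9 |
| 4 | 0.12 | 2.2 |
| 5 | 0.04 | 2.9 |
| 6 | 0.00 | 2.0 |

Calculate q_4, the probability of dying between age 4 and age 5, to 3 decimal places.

q_4 = (l_4 − l_5) / l_4 = (0.12 − 0.04) / 0.12
     = 0.08 / 0.12 = 0.666667… → 0.667

0.667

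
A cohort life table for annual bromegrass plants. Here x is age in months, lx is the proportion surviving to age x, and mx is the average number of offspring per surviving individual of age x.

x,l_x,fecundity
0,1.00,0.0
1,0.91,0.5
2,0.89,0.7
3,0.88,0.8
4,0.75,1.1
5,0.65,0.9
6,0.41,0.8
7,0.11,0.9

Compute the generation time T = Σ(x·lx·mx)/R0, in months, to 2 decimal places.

lx·mx: 0, 0.455, 0.623, 0.704, 0.825, 0.585, 0.328, 0.099 → R0 = 3.619
x·lx·mx: 0, 0.455, 1.246, 2.112, 3.3, 2.925, 1.968, 0.693 → Σ = 12.699
T = 12.699 / 3.619 = 3.50898… → 3.51

3.51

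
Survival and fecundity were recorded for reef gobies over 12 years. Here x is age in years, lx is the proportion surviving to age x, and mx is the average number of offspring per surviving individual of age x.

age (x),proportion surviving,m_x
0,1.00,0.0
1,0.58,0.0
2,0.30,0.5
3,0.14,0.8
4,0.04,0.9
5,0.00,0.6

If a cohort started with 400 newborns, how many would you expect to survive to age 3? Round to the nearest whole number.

Expected survivors = N0 · l_3 = 400 × 0.14 = 56 → 56

56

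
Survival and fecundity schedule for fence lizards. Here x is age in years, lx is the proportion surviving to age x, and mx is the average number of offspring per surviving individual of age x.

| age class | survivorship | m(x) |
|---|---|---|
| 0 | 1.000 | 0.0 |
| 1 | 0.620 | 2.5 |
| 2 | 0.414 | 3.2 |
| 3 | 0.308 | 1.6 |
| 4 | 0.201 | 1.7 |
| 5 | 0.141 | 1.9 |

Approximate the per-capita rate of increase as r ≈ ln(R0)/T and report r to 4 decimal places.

R0 = Σ lx·mx = 0 + 1.55 + 1.3248 + 0.4928 + 0.3417 + 0.2679 = 3.9772
Σ x·lx·mx = 8.3843; T = 8.3843/3.9772 = 2.10809…
r ≈ ln(R0)/T = ln(3.9772)/2.10809… = 0.654895… → 0.6549

0.6549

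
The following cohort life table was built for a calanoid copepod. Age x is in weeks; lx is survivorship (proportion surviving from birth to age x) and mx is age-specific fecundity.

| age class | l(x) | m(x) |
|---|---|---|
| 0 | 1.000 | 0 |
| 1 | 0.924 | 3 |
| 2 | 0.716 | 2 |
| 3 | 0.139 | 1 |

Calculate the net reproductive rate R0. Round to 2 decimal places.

lx·mx by age: 0, 2.772, 1.432, 0.139
R0 = Σ lx·mx = 4.343 → 4.34

4.34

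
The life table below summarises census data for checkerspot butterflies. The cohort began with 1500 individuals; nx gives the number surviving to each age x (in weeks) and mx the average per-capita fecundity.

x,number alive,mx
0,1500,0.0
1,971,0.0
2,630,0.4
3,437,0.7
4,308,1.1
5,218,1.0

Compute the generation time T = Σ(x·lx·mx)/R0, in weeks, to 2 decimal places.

3.47

lx = nx/n0 = nx/1500: 1, 0.64733…, 0.42, 0.29133…, 0.20533…, 0.14533…
lx·mx: 0, 0, 0.168, 0.203933…, 0.225867…, 0.145333… → R0 = 0.743133…
x·lx·mx: 0, 0, 0.336, 0.6118…, 0.903467…, 0.726667… → Σ = 2.577933…
T = 2.577933… / 0.743133… = 3.469005… → 3.47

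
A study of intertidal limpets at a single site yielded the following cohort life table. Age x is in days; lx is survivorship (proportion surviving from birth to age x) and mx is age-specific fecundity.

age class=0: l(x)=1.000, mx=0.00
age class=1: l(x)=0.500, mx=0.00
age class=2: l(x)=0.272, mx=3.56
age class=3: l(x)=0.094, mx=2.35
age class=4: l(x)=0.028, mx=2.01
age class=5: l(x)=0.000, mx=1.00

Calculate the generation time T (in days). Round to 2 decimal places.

lx·mx: 0, 0, 0.96832, 0.2209, 0.05628, 0 → R0 = 1.2455
x·lx·mx: 0, 0, 1.93664, 0.6627, 0.22512, 0 → Σ = 2.82446
T = 2.82446 / 1.2455 = 2.267732… → 2.27

2.27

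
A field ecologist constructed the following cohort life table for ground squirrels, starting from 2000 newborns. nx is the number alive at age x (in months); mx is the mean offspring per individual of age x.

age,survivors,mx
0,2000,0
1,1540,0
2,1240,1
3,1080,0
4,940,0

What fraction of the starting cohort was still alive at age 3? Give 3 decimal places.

l_3 = n_3/n_0 = 1080/2000 = 0.54 → 0.540

0.540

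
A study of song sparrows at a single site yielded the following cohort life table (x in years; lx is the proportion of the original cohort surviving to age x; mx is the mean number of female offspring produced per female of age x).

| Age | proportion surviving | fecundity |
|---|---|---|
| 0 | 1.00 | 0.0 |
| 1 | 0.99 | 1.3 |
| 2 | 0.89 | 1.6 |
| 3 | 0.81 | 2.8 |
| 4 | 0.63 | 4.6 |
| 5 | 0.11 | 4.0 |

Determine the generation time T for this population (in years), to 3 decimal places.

lx·mx: 0, 1.287, 1.424, 2.268, 2.898, 0.44 → R0 = 8.317
x·lx·mx: 0, 1.287, 2.848, 6.804, 11.592, 2.2 → Σ = 24.731
T = 24.731 / 8.317 = 2.973548… → 2.974

2.974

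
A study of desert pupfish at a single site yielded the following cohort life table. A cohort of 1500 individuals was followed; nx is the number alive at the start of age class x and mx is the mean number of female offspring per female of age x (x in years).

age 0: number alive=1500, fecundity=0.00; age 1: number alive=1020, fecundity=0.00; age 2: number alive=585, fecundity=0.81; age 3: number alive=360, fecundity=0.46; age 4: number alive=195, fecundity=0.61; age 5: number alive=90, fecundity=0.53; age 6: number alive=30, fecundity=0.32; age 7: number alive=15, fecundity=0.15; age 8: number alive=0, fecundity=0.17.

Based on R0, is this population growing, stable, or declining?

lx = nx/n0 = nx/1500: 1, 0.68, 0.39, 0.24, 0.13, 0.06, 0.02, 0.01, 0
R0 = Σ lx·mx = 0 + 0 + 0.3159 + 0.1104 + 0.0793 + 0.0318 + 0.0064 + 0.0015 + 0 = 0.5453
R0 < 1, so the population is declining.

declining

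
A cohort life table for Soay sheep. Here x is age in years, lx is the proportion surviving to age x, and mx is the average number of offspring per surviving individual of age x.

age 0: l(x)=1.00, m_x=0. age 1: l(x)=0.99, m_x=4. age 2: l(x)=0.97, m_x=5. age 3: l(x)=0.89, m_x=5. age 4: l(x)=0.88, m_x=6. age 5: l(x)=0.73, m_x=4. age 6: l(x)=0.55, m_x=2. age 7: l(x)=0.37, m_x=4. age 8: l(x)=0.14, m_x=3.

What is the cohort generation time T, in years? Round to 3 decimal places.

3.395

lx·mx: 0, 3.96, 4.85, 4.45, 5.28, 2.92, 1.1, 1.48, 0.42 → R0 = 24.46
x·lx·mx: 0, 3.96, 9.7, 13.35, 21.12, 14.6, 6.6, 10.36, 3.36 → Σ = 83.05
T = 83.05 / 24.46 = 3.395339… → 3.395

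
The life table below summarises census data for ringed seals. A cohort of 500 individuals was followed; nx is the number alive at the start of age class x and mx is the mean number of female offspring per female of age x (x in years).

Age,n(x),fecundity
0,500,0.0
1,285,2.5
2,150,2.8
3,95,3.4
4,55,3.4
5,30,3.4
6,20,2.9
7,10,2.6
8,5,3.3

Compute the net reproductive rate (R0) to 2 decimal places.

3.69

lx = nx/n0 = nx/500: 1, 0.57, 0.3, 0.19, 0.11, 0.06, 0.04, 0.02, 0.01
lx·mx by age: 0, 1.425, 0.84, 0.646, 0.374, 0.204, 0.116, 0.052, 0.033
R0 = Σ lx·mx = 3.69 → 3.69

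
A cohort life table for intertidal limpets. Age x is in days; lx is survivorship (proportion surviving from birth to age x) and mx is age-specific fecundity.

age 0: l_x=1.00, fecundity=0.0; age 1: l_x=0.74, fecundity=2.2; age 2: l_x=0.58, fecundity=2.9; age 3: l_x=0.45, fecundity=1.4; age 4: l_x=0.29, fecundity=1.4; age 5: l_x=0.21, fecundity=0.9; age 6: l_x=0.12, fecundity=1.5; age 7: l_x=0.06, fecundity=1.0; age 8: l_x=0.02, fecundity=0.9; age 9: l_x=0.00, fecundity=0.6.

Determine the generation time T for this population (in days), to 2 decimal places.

2.31

lx·mx: 0, 1.628, 1.682, 0.63, 0.406, 0.189, 0.18, 0.06, 0.018, 0 → R0 = 4.793
x·lx·mx: 0, 1.628, 3.364, 1.89, 1.624, 0.945, 1.08, 0.42, 0.144, 0 → Σ = 11.095
T = 11.095 / 4.793 = 2.314834… → 2.31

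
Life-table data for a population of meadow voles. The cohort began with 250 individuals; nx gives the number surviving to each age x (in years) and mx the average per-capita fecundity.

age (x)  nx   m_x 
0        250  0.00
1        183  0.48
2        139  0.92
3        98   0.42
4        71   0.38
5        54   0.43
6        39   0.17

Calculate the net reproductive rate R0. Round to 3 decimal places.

lx = nx/n0 = nx/250: 1, 0.732, 0.556, 0.392, 0.284, 0.216, 0.156
lx·mx by age: 0, 0.35136, 0.51152, 0.16464, 0.10792, 0.09288, 0.02652
R0 = Σ lx·mx = 1.25484 → 1.255

1.255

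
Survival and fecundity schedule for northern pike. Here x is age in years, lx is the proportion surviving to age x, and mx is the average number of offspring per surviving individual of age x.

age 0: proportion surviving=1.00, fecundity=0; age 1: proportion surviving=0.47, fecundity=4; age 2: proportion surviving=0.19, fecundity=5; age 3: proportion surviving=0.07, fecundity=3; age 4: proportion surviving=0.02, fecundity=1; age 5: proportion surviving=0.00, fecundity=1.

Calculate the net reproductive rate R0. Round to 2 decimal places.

lx·mx by age: 0, 1.88, 0.95, 0.21, 0.02, 0
R0 = Σ lx·mx = 3.06 → 3.06

3.06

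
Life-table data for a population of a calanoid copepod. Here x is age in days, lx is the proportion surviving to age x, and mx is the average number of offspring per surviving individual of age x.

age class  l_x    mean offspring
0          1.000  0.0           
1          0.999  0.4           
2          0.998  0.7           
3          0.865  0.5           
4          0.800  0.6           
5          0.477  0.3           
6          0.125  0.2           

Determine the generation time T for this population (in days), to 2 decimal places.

lx·mx: 0, 0.3996, 0.6986, 0.4325, 0.48, 0.1431, 0.025 → R0 = 2.1788
x·lx·mx: 0, 0.3996, 1.3972, 1.2975, 1.92, 0.7155, 0.15 → Σ = 5.8798
T = 5.8798 / 2.1788 = 2.698641… → 2.70

2.70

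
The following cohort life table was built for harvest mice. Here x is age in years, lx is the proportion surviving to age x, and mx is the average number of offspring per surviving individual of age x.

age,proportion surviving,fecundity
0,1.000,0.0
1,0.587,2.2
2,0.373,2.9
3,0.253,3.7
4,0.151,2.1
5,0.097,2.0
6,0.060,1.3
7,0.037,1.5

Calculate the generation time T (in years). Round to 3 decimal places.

2.367

lx·mx: 0, 1.2914, 1.0817, 0.9361, 0.3171, 0.194, 0.078, 0.0555 → R0 = 3.9538
x·lx·mx: 0, 1.2914, 2.1634, 2.8083, 1.2684, 0.97, 0.468, 0.3885 → Σ = 9.358
T = 9.358 / 3.9538 = 2.366837… → 2.367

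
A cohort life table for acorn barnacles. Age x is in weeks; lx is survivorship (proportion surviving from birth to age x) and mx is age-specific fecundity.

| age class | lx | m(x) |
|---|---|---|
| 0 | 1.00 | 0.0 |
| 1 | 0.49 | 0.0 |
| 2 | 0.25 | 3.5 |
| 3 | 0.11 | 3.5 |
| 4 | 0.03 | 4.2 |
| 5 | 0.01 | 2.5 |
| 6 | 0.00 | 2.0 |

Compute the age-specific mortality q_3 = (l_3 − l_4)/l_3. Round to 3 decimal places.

q_3 = (l_3 − l_4) / l_3 = (0.11 − 0.03) / 0.11
     = 0.08 / 0.11 = 0.727273… → 0.727

0.727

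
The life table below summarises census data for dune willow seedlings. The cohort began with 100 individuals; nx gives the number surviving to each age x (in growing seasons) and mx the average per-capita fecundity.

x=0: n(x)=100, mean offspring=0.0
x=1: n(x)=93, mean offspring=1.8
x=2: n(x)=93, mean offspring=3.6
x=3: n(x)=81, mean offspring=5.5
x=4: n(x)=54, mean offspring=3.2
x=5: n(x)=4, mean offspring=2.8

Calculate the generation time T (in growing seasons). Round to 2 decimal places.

2.58

lx = nx/n0 = nx/100: 1, 0.93, 0.93, 0.81, 0.54, 0.04
lx·mx: 0, 1.674, 3.348, 4.455, 1.728, 0.112 → R0 = 11.317
x·lx·mx: 0, 1.674, 6.696, 13.365, 6.912, 0.56 → Σ = 29.207
T = 29.207 / 11.317 = 2.580808… → 2.58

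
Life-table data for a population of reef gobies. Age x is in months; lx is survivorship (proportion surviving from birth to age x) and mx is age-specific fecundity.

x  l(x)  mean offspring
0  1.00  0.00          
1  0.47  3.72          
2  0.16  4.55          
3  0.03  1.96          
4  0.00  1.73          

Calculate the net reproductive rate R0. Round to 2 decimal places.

2.54

lx·mx by age: 0, 1.7484, 0.728, 0.0588, 0
R0 = Σ lx·mx = 2.5352 → 2.54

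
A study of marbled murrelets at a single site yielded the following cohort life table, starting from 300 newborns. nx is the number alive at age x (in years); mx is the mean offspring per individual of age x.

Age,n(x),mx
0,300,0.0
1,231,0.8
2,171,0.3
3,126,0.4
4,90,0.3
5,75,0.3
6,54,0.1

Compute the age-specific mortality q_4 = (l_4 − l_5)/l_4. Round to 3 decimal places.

lx = nx/n0 = nx/300: 1, 0.77, 0.57, 0.42, 0.3, 0.25, 0.18
q_4 = (l_4 − l_5) / l_4 = (0.3 − 0.25) / 0.3
     = 0.05 / 0.3 = 0.166667… → 0.167

0.167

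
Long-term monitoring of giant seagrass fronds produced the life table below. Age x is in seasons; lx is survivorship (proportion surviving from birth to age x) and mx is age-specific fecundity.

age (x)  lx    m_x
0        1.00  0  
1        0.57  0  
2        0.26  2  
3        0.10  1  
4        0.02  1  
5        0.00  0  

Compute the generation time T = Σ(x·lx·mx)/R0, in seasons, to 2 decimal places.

lx·mx: 0, 0, 0.52, 0.1, 0.02, 0 → R0 = 0.64
x·lx·mx: 0, 0, 1.04, 0.3, 0.08, 0 → Σ = 1.42
T = 1.42 / 0.64 = 2.21875 → 2.22

2.22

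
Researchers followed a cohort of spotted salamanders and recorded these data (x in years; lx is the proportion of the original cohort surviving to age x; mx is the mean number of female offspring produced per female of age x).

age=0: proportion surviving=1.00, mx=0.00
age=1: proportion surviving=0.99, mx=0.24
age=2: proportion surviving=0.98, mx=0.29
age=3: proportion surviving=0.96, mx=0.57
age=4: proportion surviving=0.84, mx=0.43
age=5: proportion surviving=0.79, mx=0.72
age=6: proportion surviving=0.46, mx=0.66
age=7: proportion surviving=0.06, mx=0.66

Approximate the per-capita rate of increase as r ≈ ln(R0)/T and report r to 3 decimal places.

0.226

R0 = Σ lx·mx = 0 + 0.2376 + 0.2842 + 0.5472 + 0.3612 + 0.5688 + 0.3036 + 0.0396 = 2.3422
Σ x·lx·mx = 8.8352; T = 8.8352/2.3422 = 3.77218…
r ≈ ln(R0)/T = ln(2.3422)/3.77218… = 0.22562… → 0.226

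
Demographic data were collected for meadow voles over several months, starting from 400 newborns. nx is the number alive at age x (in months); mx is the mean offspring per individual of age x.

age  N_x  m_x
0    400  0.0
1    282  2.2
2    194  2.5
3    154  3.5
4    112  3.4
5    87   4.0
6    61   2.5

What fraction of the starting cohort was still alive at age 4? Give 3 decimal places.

0.280

l_4 = n_4/n_0 = 112/400 = 0.28 → 0.280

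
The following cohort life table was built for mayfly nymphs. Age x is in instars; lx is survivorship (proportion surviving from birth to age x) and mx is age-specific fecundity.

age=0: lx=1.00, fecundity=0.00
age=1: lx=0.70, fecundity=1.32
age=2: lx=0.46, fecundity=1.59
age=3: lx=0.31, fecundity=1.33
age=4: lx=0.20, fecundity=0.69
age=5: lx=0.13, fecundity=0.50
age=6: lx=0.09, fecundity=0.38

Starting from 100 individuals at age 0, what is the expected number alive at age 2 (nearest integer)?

46

Expected survivors = N0 · l_2 = 100 × 0.46 = 46 → 46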